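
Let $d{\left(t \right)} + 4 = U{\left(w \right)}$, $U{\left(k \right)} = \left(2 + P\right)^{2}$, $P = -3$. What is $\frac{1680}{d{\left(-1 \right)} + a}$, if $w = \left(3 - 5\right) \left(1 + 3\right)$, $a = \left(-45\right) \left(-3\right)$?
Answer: $\frac{140}{11} \approx 12.727$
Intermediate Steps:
$a = 135$
$w = -8$ ($w = \left(3 - 5\right) 4 = \left(-2\right) 4 = -8$)
$U{\left(k \right)} = 1$ ($U{\left(k \right)} = \left(2 - 3\right)^{2} = \left(-1\right)^{2} = 1$)
$d{\left(t \right)} = -3$ ($d{\left(t \right)} = -4 + 1 = -3$)
$\frac{1680}{d{\left(-1 \right)} + a} = \frac{1680}{-3 + 135} = \frac{1680}{132} = 1680 \cdot \frac{1}{132} = \frac{140}{11}$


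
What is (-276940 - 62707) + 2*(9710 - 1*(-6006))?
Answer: -308215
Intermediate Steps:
(-276940 - 62707) + 2*(9710 - 1*(-6006)) = -339647 + 2*(9710 + 6006) = -339647 + 2*15716 = -339647 + 31432 = -308215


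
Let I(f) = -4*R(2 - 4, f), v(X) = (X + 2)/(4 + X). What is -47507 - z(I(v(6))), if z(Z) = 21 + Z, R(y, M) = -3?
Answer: -47540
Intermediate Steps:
v(X) = (2 + X)/(4 + X)
I(f) = 12 (I(f) = -4*(-3) = 12)
-47507 - z(I(v(6))) = -47507 - (21 + 12) = -47507 - 1*33 = -47507 - 33 = -47540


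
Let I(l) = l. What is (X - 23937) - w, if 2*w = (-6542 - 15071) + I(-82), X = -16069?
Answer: -58317/2 ≈ -29159.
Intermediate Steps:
w = -21695/2 (w = ((-6542 - 15071) - 82)/2 = (-21613 - 82)/2 = (½)*(-21695) = -21695/2 ≈ -10848.)
(X - 23937) - w = (-16069 - 23937) - 1*(-21695/2) = -40006 + 21695/2 = -58317/2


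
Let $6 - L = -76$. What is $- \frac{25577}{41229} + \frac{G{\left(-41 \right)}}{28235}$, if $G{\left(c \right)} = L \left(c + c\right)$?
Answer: $- \frac{999390391}{1164100815} \approx -0.85851$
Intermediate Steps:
$L = 82$ ($L = 6 - -76 = 6 + 76 = 82$)
$G{\left(c \right)} = 164 c$ ($G{\left(c \right)} = 82 \left(c + c\right) = 82 \cdot 2 c = 164 c$)
$- \frac{25577}{41229} + \frac{G{\left(-41 \right)}}{28235} = - \frac{25577}{41229} + \frac{164 \left(-41\right)}{28235} = \left(-25577\right) \frac{1}{41229} - \frac{6724}{28235} = - \frac{25577}{41229} - \frac{6724}{28235} = - \frac{999390391}{1164100815}$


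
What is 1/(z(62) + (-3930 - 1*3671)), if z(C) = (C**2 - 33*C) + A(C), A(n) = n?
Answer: -1/5741 ≈ -0.00017419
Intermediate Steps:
z(C) = C**2 - 32*C (z(C) = (C**2 - 33*C) + C = C**2 - 32*C)
1/(z(62) + (-3930 - 1*3671)) = 1/(62*(-32 + 62) + (-3930 - 1*3671)) = 1/(62*30 + (-3930 - 3671)) = 1/(1860 - 7601) = 1/(-5741) = -1/5741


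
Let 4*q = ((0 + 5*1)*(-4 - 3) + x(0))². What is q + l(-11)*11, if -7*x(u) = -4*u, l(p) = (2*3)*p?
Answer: -1679/4 ≈ -419.75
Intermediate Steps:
l(p) = 6*p
x(u) = 4*u/7 (x(u) = -(-4)*u/7 = 4*u/7)
q = 1225/4 (q = ((0 + 5*1)*(-4 - 3) + (4/7)*0)²/4 = ((0 + 5)*(-7) + 0)²/4 = (5*(-7) + 0)²/4 = (-35 + 0)²/4 = (¼)*(-35)² = (¼)*1225 = 1225/4 ≈ 306.25)
q + l(-11)*11 = 1225/4 + (6*(-11))*11 = 1225/4 - 66*11 = 1225/4 - 726 = -1679/4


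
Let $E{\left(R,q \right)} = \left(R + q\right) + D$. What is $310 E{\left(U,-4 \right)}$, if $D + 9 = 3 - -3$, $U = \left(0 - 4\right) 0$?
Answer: $-2170$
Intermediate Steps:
$U = 0$ ($U = \left(-4\right) 0 = 0$)
$D = -3$ ($D = -9 + \left(3 - -3\right) = -9 + \left(3 + 3\right) = -9 + 6 = -3$)
$E{\left(R,q \right)} = -3 + R + q$ ($E{\left(R,q \right)} = \left(R + q\right) - 3 = -3 + R + q$)
$310 E{\left(U,-4 \right)} = 310 \left(-3 + 0 - 4\right) = 310 \left(-7\right) = -2170$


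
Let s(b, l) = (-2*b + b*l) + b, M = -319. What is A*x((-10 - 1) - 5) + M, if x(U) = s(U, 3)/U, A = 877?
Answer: 1435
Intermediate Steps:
s(b, l) = -b + b*l
x(U) = 2 (x(U) = (U*(-1 + 3))/U = (U*2)/U = (2*U)/U = 2)
A*x((-10 - 1) - 5) + M = 877*2 - 319 = 1754 - 319 = 1435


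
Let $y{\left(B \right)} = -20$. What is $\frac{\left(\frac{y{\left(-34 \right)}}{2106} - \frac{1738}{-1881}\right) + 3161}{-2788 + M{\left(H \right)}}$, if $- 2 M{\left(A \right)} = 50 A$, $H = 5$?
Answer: $- \frac{63260423}{58280391} \approx -1.0854$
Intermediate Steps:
$M{\left(A \right)} = - 25 A$ ($M{\left(A \right)} = - \frac{50 A}{2} = - 25 A$)
$\frac{\left(\frac{y{\left(-34 \right)}}{2106} - \frac{1738}{-1881}\right) + 3161}{-2788 + M{\left(H \right)}} = \frac{\left(- \frac{20}{2106} - \frac{1738}{-1881}\right) + 3161}{-2788 - 125} = \frac{\left(\left(-20\right) \frac{1}{2106} - - \frac{158}{171}\right) + 3161}{-2788 - 125} = \frac{\left(- \frac{10}{1053} + \frac{158}{171}\right) + 3161}{-2913} = \left(\frac{18296}{20007} + 3161\right) \left(- \frac{1}{2913}\right) = \frac{63260423}{20007} \left(- \frac{1}{2913}\right) = - \frac{63260423}{58280391}$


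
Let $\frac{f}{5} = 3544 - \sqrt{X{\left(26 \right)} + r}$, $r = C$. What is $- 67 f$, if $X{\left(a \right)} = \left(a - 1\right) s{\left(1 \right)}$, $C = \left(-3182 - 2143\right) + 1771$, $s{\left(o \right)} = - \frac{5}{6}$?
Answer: $-1187240 + \frac{335 i \sqrt{128694}}{6} \approx -1.1872 \cdot 10^{6} + 20030.0 i$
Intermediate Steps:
$s{\left(o \right)} = - \frac{5}{6}$ ($s{\left(o \right)} = \left(-5\right) \frac{1}{6} = - \frac{5}{6}$)
$C = -3554$ ($C = -5325 + 1771 = -3554$)
$X{\left(a \right)} = \frac{5}{6} - \frac{5 a}{6}$ ($X{\left(a \right)} = \left(a - 1\right) \left(- \frac{5}{6}\right) = \left(-1 + a\right) \left(- \frac{5}{6}\right) = \frac{5}{6} - \frac{5 a}{6}$)
$r = -3554$
$f = 17720 - \frac{5 i \sqrt{128694}}{6}$ ($f = 5 \left(3544 - \sqrt{\left(\frac{5}{6} - \frac{65}{3}\right) - 3554}\right) = 5 \left(3544 - \sqrt{- \frac{125}{6} - 3554}\right) = 5 \left(3544 - \sqrt{- \frac{21449}{6}}\right) = 5 \left(3544 - \frac{i \sqrt{128694}}{6}\right) = 17720 - \frac{5 i \sqrt{128694}}{6} \approx 17720.0 - 298.95 i$)
$- 67 f = - 67 \left(17720 - \frac{5 i \sqrt{128694}}{6}\right) = -1187240 + \frac{335 i \sqrt{128694}}{6}$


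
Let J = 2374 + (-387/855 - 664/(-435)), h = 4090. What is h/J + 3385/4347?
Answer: 42678567035/17066308959 ≈ 2.5007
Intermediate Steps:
J = 3925997/1653 (J = 2374 + (-387*1/855 - 664*(-1/435)) = 2374 + (-43/95 + 664/435) = 2374 + 1775/1653 = 3925997/1653 ≈ 2375.1)
h/J + 3385/4347 = 4090/(3925997/1653) + 3385/4347 = 4090*(1653/3925997) + 3385*(1/4347) = 6760770/3925997 + 3385/4347 = 42678567035/17066308959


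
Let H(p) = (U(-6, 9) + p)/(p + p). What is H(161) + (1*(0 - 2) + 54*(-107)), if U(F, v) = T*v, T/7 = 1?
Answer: -132924/23 ≈ -5779.3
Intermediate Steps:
T = 7 (T = 7*1 = 7)
U(F, v) = 7*v
H(p) = (63 + p)/(2*p) (H(p) = (7*9 + p)/(p + p) = (63 + p)/((2*p)) = (63 + p)*(1/(2*p)) = (63 + p)/(2*p))
H(161) + (1*(0 - 2) + 54*(-107)) = (½)*(63 + 161)/161 + (1*(0 - 2) + 54*(-107)) = (½)*(1/161)*224 + (1*(-2) - 5778) = 16/23 + (-2 - 5778) = 16/23 - 5780 = -132924/23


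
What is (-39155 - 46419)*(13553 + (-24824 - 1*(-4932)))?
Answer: 542453586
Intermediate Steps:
(-39155 - 46419)*(13553 + (-24824 - 1*(-4932))) = -85574*(13553 + (-24824 + 4932)) = -85574*(13553 - 19892) = -85574*(-6339) = 542453586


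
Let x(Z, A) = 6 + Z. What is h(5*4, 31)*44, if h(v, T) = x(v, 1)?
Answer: 1144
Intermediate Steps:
h(v, T) = 6 + v
h(5*4, 31)*44 = (6 + 5*4)*44 = (6 + 20)*44 = 26*44 = 1144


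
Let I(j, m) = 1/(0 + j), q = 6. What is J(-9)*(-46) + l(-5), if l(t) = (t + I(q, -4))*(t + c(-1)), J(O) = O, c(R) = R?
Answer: 443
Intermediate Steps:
I(j, m) = 1/j
l(t) = (-1 + t)*(⅙ + t) (l(t) = (t + 1/6)*(t - 1) = (t + ⅙)*(-1 + t) = (⅙ + t)*(-1 + t) = (-1 + t)*(⅙ + t))
J(-9)*(-46) + l(-5) = -9*(-46) + (-⅙ + (-5)² - ⅚*(-5)) = 414 + (-⅙ + 25 + 25/6) = 414 + 29 = 443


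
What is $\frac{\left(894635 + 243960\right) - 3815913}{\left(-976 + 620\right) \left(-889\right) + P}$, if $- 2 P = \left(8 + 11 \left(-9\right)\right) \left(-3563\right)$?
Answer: $- \frac{764948}{44105} \approx -17.344$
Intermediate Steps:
$P = - \frac{324233}{2}$ ($P = - \frac{\left(8 + 11 \left(-9\right)\right) \left(-3563\right)}{2} = - \frac{\left(8 - 99\right) \left(-3563\right)}{2} = - \frac{\left(-91\right) \left(-3563\right)}{2} = \left(- \frac{1}{2}\right) 324233 = - \frac{324233}{2} \approx -1.6212 \cdot 10^{5}$)
$\frac{\left(894635 + 243960\right) - 3815913}{\left(-976 + 620\right) \left(-889\right) + P} = \frac{\left(894635 + 243960\right) - 3815913}{\left(-976 + 620\right) \left(-889\right) - \frac{324233}{2}} = \frac{1138595 - 3815913}{\left(-356\right) \left(-889\right) - \frac{324233}{2}} = - \frac{2677318}{316484 - \frac{324233}{2}} = - \frac{2677318}{\frac{308735}{2}} = \left(-2677318\right) \frac{2}{308735} = - \frac{764948}{44105}$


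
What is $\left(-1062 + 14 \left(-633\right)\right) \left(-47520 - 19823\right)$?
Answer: $668311932$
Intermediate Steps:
$\left(-1062 + 14 \left(-633\right)\right) \left(-47520 - 19823\right) = \left(-1062 - 8862\right) \left(-67343\right) = \left(-9924\right) \left(-67343\right) = 668311932$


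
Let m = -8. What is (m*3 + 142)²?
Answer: 13924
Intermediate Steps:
(m*3 + 142)² = (-8*3 + 142)² = (-24 + 142)² = 118² = 13924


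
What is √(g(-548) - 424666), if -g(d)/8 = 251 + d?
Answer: 11*I*√3490 ≈ 649.84*I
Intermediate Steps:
g(d) = -2008 - 8*d (g(d) = -8*(251 + d) = -2008 - 8*d)
√(g(-548) - 424666) = √((-2008 - 8*(-548)) - 424666) = √((-2008 + 4384) - 424666) = √(2376 - 424666) = √(-422290) = 11*I*√3490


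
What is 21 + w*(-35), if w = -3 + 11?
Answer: -259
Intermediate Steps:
w = 8
21 + w*(-35) = 21 + 8*(-35) = 21 - 280 = -259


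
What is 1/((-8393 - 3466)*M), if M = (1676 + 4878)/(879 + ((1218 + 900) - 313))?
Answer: -1342/38861943 ≈ -3.4533e-5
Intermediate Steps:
M = 3277/1342 (M = 6554/(879 + (2118 - 313)) = 6554/(879 + 1805) = 6554/2684 = 6554*(1/2684) = 3277/1342 ≈ 2.4419)
1/((-8393 - 3466)*M) = 1/((-8393 - 3466)*(3277/1342)) = (1342/3277)/(-11859) = -1/11859*1342/3277 = -1342/38861943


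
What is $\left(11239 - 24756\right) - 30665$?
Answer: $-44182$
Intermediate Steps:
$\left(11239 - 24756\right) - 30665 = -13517 - 30665 = -44182$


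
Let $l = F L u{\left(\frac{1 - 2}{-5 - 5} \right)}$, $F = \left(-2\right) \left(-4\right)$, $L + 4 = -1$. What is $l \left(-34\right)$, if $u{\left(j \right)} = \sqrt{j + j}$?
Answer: $272 \sqrt{5} \approx 608.21$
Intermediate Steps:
$L = -5$ ($L = -4 - 1 = -5$)
$F = 8$
$u{\left(j \right)} = \sqrt{2} \sqrt{j}$ ($u{\left(j \right)} = \sqrt{2 j} = \sqrt{2} \sqrt{j}$)
$l = - 8 \sqrt{5}$ ($l = 8 \left(-5\right) \sqrt{2} \sqrt{\frac{1 - 2}{-5 - 5}} = - 40 \sqrt{2} \sqrt{- \frac{1}{-10}} = - 40 \sqrt{2} \sqrt{\left(-1\right) \left(- \frac{1}{10}\right)} = - 40 \frac{\sqrt{2}}{\sqrt{10}} = - 40 \sqrt{2} \frac{\sqrt{10}}{10} = - 40 \frac{\sqrt{5}}{5} = - 8 \sqrt{5} \approx -17.889$)
$l \left(-34\right) = - 8 \sqrt{5} \left(-34\right) = 272 \sqrt{5}$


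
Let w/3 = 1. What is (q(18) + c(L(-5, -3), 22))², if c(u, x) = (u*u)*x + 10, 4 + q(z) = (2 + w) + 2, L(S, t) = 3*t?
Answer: 3222025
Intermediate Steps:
w = 3 (w = 3*1 = 3)
q(z) = 3 (q(z) = -4 + ((2 + 3) + 2) = -4 + (5 + 2) = -4 + 7 = 3)
c(u, x) = 10 + x*u² (c(u, x) = u²*x + 10 = x*u² + 10 = 10 + x*u²)
(q(18) + c(L(-5, -3), 22))² = (3 + (10 + 22*(3*(-3))²))² = (3 + (10 + 22*(-9)²))² = (3 + (10 + 22*81))² = (3 + (10 + 1782))² = (3 + 1792)² = 1795² = 3222025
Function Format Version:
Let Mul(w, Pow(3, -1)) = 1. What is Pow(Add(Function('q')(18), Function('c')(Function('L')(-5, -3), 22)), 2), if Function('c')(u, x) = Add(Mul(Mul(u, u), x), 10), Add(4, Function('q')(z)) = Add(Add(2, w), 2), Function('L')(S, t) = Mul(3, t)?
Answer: 3222025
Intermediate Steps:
w = 3 (w = Mul(3, 1) = 3)
Function('q')(z) = 3 (Function('q')(z) = Add(-4, Add(Add(2, 3), 2)) = Add(-4, Add(5, 2)) = Add(-4, 7) = 3)
Function('c')(u, x) = Add(10, Mul(x, Pow(u, 2))) (Function('c')(u, x) = Add(Mul(Pow(u, 2), x), 10) = Add(Mul(x, Pow(u, 2)), 10) = Add(10, Mul(x, Pow(u, 2))))
Pow(Add(Function('q')(18), Function('c')(Function('L')(-5, -3), 22)), 2) = Pow(Add(3, Add(10, Mul(22, Pow(Mul(3, -3), 2)))), 2) = Pow(Add(3, Add(10, Mul(22, Pow(-9, 2)))), 2) = Pow(Add(3, Add(10, Mul(22, 81))), 2) = Pow(Add(3, Add(10, 1782)), 2) = Pow(Add(3, 1792), 2) = Pow(1795, 2) = 3222025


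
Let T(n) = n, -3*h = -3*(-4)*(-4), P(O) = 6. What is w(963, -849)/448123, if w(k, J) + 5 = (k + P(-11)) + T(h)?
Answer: 980/448123 ≈ 0.0021869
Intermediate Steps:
h = 16 (h = -(-3*(-4))*(-4)/3 = -4*(-4) = -⅓*(-48) = 16)
w(k, J) = 17 + k (w(k, J) = -5 + ((k + 6) + 16) = -5 + ((6 + k) + 16) = -5 + (22 + k) = 17 + k)
w(963, -849)/448123 = (17 + 963)/448123 = 980*(1/448123) = 980/448123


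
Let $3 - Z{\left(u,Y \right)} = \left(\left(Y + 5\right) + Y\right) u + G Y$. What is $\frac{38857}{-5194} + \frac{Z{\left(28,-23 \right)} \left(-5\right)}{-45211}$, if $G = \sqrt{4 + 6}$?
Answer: $- \frac{35242293}{4792366} + \frac{115 \sqrt{10}}{45211} \approx -7.3458$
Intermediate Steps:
$G = \sqrt{10} \approx 3.1623$
$Z{\left(u,Y \right)} = 3 - Y \sqrt{10} - u \left(5 + 2 Y\right)$ ($Z{\left(u,Y \right)} = 3 - \left(\left(\left(Y + 5\right) + Y\right) u + \sqrt{10} Y\right) = 3 - \left(\left(\left(5 + Y\right) + Y\right) u + Y \sqrt{10}\right) = 3 - \left(\left(5 + 2 Y\right) u + Y \sqrt{10}\right) = 3 - \left(u \left(5 + 2 Y\right) + Y \sqrt{10}\right) = 3 - \left(Y \sqrt{10} + u \left(5 + 2 Y\right)\right) = 3 - Y \sqrt{10} - u \left(5 + 2 Y\right)$)
$\frac{38857}{-5194} + \frac{Z{\left(28,-23 \right)} \left(-5\right)}{-45211} = \frac{38857}{-5194} + \frac{\left(3 - 140 - - 23 \sqrt{10} - \left(-46\right) 28\right) \left(-5\right)}{-45211} = 38857 \left(- \frac{1}{5194}\right) + \left(3 - 140 + 23 \sqrt{10} + 1288\right) \left(-5\right) \left(- \frac{1}{45211}\right) = - \frac{793}{106} + \left(1151 + 23 \sqrt{10}\right) \left(-5\right) \left(- \frac{1}{45211}\right) = - \frac{793}{106} + \left(-5755 - 115 \sqrt{10}\right) \left(- \frac{1}{45211}\right) = - \frac{793}{106} + \left(\frac{5755}{45211} + \frac{115 \sqrt{10}}{45211}\right) = - \frac{35242293}{4792366} + \frac{115 \sqrt{10}}{45211}$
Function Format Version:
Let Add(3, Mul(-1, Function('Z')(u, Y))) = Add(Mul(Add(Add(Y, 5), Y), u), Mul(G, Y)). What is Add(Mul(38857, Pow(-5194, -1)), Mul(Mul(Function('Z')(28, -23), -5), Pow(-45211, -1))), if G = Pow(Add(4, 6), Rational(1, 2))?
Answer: Add(Rational(-35242293, 4792366), Mul(Rational(115, 45211), Pow(10, Rational(1, 2)))) ≈ -7.3458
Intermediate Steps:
G = Pow(10, Rational(1, 2)) ≈ 3.1623
Function('Z')(u, Y) = Add(3, Mul(-1, Y, Pow(10, Rational(1, 2))), Mul(-1, u, Add(5, Mul(2, Y)))) (Function('Z')(u, Y) = Add(3, Mul(-1, Add(Mul(Add(Add(Y, 5), Y), u), Mul(Pow(10, Rational(1, 2)), Y)))) = Add(3, Mul(-1, Add(Mul(Add(Add(5, Y), Y), u), Mul(Y, Pow(10, Rational(1, 2)))))) = Add(3, Mul(-1, Add(Mul(Add(5, Mul(2, Y)), u), Mul(Y, Pow(10, Rational(1, 2)))))) = Add(3, Mul(-1, Add(Mul(u, Add(5, Mul(2, Y))), Mul(Y, Pow(10, Rational(1, 2)))))) = Add(3, Mul(-1, Add(Mul(Y, Pow(10, Rational(1, 2))), Mul(u, Add(5, Mul(2, Y)))))) = Add(3, Add(Mul(-1, Y, Pow(10, Rational(1, 2))), Mul(-1, u, Add(5, Mul(2, Y))))) = Add(3, Mul(-1, Y, Pow(10, Rational(1, 2))), Mul(-1, u, Add(5, Mul(2, Y)))))
Add(Mul(38857, Pow(-5194, -1)), Mul(Mul(Function('Z')(28, -23), -5), Pow(-45211, -1))) = Add(Mul(38857, Pow(-5194, -1)), Mul(Mul(Add(3, Mul(-5, 28), Mul(-1, -23, Pow(10, Rational(1, 2))), Mul(-2, -23, 28)), -5), Pow(-45211, -1))) = Add(Mul(38857, Rational(-1, 5194)), Mul(Mul(Add(3, -140, Mul(23, Pow(10, Rational(1, 2))), 1288), -5), Rational(-1, 45211))) = Add(Rational(-793, 106), Mul(Mul(Add(1151, Mul(23, Pow(10, Rational(1, 2)))), -5), Rational(-1, 45211))) = Add(Rational(-793, 106), Mul(Add(-5755, Mul(-115, Pow(10, Rational(1, 2)))), Rational(-1, 45211))) = Add(Rational(-793, 106), Add(Rational(5755, 45211), Mul(Rational(115, 45211), Pow(10, Rational(1, 2))))) = Add(Rational(-35242293, 4792366), Mul(Rational(115, 45211), Pow(10, Rational(1, 2))))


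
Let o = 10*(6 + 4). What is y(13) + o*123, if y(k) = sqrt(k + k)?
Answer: 12300 + sqrt(26) ≈ 12305.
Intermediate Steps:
y(k) = sqrt(2)*sqrt(k) (y(k) = sqrt(2*k) = sqrt(2)*sqrt(k))
o = 100 (o = 10*10 = 100)
y(13) + o*123 = sqrt(2)*sqrt(13) + 100*123 = sqrt(26) + 12300 = 12300 + sqrt(26)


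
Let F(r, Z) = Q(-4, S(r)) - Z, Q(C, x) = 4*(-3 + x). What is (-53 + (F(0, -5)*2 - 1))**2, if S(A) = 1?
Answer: 3600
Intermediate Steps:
Q(C, x) = -12 + 4*x
F(r, Z) = -8 - Z (F(r, Z) = (-12 + 4*1) - Z = (-12 + 4) - Z = -8 - Z)
(-53 + (F(0, -5)*2 - 1))**2 = (-53 + ((-8 - 1*(-5))*2 - 1))**2 = (-53 + ((-8 + 5)*2 - 1))**2 = (-53 + (-3*2 - 1))**2 = (-53 + (-6 - 1))**2 = (-53 - 7)**2 = (-60)**2 = 3600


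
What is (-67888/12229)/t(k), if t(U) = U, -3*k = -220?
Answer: -50916/672595 ≈ -0.075701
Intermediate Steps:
k = 220/3 (k = -1/3*(-220) = 220/3 ≈ 73.333)
(-67888/12229)/t(k) = (-67888/12229)/(220/3) = -67888*1/12229*(3/220) = -67888/12229*3/220 = -50916/672595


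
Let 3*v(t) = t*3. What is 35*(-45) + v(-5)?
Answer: -1580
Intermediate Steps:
v(t) = t (v(t) = (t*3)/3 = (3*t)/3 = t)
35*(-45) + v(-5) = 35*(-45) - 5 = -1575 - 5 = -1580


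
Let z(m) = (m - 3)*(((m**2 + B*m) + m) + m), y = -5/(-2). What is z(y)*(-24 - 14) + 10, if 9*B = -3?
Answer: 2495/12 ≈ 207.92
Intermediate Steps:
B = -1/3 (B = (1/9)*(-3) = -1/3 ≈ -0.33333)
y = 5/2 (y = -5*(-1/2) = 5/2 ≈ 2.5000)
z(m) = (-3 + m)*(m**2 + 5*m/3) (z(m) = (m - 3)*(((m**2 - m/3) + m) + m) = (-3 + m)*((m**2 + 2*m/3) + m) = (-3 + m)*(m**2 + 5*m/3))
z(y)*(-24 - 14) + 10 = ((1/3)*(5/2)*(-15 - 4*5/2 + 3*(5/2)**2))*(-24 - 14) + 10 = ((1/3)*(5/2)*(-15 - 10 + 3*(25/4)))*(-38) + 10 = ((1/3)*(5/2)*(-15 - 10 + 75/4))*(-38) + 10 = ((1/3)*(5/2)*(-25/4))*(-38) + 10 = -125/24*(-38) + 10 = 2375/12 + 10 = 2495/12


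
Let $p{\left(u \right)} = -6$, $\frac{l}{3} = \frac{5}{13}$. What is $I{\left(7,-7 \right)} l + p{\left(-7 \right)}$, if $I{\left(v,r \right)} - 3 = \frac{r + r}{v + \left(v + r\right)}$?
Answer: $- \frac{63}{13} \approx -4.8462$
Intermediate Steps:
$l = \frac{15}{13}$ ($l = 3 \cdot \frac{5}{13} = \frac{15}{13} \approx 1.1538$)
$I{\left(v,r \right)} = 3 + \frac{2 r}{r + 2 v}$ ($I{\left(v,r \right)} = 3 + \frac{r + r}{v + \left(v + r\right)} = 3 + \frac{2 r}{v + \left(r + v\right)} = 3 + \frac{2 r}{r + 2 v}$)
$I{\left(7,-7 \right)} l + p{\left(-7 \right)} = \frac{5 \left(-7\right) + 6 \cdot 7}{-7 + 2 \cdot 7} \cdot \frac{15}{13} - 6 = \frac{-35 + 42}{-7 + 14} \cdot \frac{15}{13} - 6 = \frac{1}{7} \cdot 7 \cdot \frac{15}{13} - 6 = 1 \cdot \frac{15}{13} - 6 = \frac{15}{13} - 6 = - \frac{63}{13}$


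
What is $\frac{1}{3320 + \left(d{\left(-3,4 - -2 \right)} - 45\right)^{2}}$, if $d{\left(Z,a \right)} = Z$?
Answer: $\frac{1}{5624} \approx 0.00017781$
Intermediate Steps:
$\frac{1}{3320 + \left(d{\left(-3,4 - -2 \right)} - 45\right)^{2}} = \frac{1}{3320 + \left(-3 - 45\right)^{2}} = \frac{1}{3320 + \left(-48\right)^{2}} = \frac{1}{3320 + 2304} = \frac{1}{5624}$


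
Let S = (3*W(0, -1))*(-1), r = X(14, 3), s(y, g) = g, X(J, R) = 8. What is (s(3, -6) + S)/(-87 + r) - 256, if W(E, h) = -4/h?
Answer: -20206/79 ≈ -255.77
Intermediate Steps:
r = 8
S = -12 (S = (3*(-4/(-1)))*(-1) = (3*(-4*(-1)))*(-1) = (3*4)*(-1) = 12*(-1) = -12)
(s(3, -6) + S)/(-87 + r) - 256 = (-6 - 12)/(-87 + 8) - 256 = -18/(-79) - 256 = -18*(-1/79) - 256 = 18/79 - 256 = -20206/79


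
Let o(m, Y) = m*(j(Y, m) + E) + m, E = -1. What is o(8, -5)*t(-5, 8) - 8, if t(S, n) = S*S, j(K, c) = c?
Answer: 1592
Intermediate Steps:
t(S, n) = S²
o(m, Y) = m + m*(-1 + m) (o(m, Y) = m*(m - 1) + m = m*(-1 + m) + m = m + m*(-1 + m))
o(8, -5)*t(-5, 8) - 8 = 8²*(-5)² - 8 = 64*25 - 8 = 1600 - 8 = 1592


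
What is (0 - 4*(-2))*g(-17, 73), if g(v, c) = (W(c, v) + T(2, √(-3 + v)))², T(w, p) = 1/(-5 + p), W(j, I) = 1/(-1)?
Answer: 64*(2*I + 3*√5)/(5*(I + 4*√5)) ≈ 9.7975 + 1.7668*I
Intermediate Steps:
W(j, I) = -1
g(v, c) = (-1 + 1/(-5 + √(-3 + v)))²
(0 - 4*(-2))*g(-17, 73) = (0 - 4*(-2))*((-6 + √(-3 - 17))²/(-5 + √(-3 - 17))²) = (0 + 8)*((-6 + √(-20))²/(-5 + √(-20))²) = 8*((-6 + 2*I*√5)²/(-5 + 2*I*√5)²) = 8*(-6 + 2*I*√5)²/(-5 + 2*I*√5)²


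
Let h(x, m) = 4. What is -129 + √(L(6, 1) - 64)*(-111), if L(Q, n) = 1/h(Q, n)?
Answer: -129 - 111*I*√255/2 ≈ -129.0 - 886.26*I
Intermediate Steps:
L(Q, n) = ¼ (L(Q, n) = 1/4 = ¼)
-129 + √(L(6, 1) - 64)*(-111) = -129 + √(¼ - 64)*(-111) = -129 + √(-255/4)*(-111) = -129 + (I*√255/2)*(-111) = -129 - 111*I*√255/2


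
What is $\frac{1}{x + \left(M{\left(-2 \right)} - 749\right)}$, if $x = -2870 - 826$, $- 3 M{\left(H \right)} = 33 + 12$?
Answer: $- \frac{1}{4460} \approx -0.00022422$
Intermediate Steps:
$M{\left(H \right)} = -15$ ($M{\left(H \right)} = - \frac{33 + 12}{3} = \left(- \frac{1}{3}\right) 45 = -15$)
$x = -3696$
$\frac{1}{x + \left(M{\left(-2 \right)} - 749\right)} = \frac{1}{-3696 - 764} = \frac{1}{-4460} = - \frac{1}{4460}$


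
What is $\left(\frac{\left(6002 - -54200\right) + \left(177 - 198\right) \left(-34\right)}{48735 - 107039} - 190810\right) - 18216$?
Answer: $- \frac{3046778205}{14576} \approx -2.0903 \cdot 10^{5}$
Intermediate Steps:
$\left(\frac{\left(6002 - -54200\right) + \left(177 - 198\right) \left(-34\right)}{48735 - 107039} - 190810\right) - 18216 = \left(\frac{\left(6002 + 54200\right) - -714}{-58304} - 190810\right) - 18216 = \left(\left(60202 + 714\right) \left(- \frac{1}{58304}\right) - 190810\right) - 18216 = \left(60916 \left(- \frac{1}{58304}\right) - 190810\right) - 18216 = \left(- \frac{15229}{14576} - 190810\right) - 18216 = - \frac{2781261789}{14576} - 18216 = - \frac{3046778205}{14576}$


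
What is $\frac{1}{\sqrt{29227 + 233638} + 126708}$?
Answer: $\frac{126708}{16054654399} - \frac{\sqrt{262865}}{16054654399} \approx 7.8604 \cdot 10^{-6}$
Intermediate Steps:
$\frac{1}{\sqrt{29227 + 233638} + 126708} = \frac{1}{\sqrt{262865} + 126708} = \frac{1}{126708 + \sqrt{262865}}$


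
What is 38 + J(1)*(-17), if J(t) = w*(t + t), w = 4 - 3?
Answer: 4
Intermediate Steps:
w = 1
J(t) = 2*t (J(t) = 1*(t + t) = 1*(2*t) = 2*t)
38 + J(1)*(-17) = 38 + (2*1)*(-17) = 38 + 2*(-17) = 38 - 34 = 4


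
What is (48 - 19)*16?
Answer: 464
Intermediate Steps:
(48 - 19)*16 = 29*16 = 464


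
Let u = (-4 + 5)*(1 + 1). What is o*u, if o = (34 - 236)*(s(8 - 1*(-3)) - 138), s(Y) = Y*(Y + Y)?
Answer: -42016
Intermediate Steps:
s(Y) = 2*Y**2 (s(Y) = Y*(2*Y) = 2*Y**2)
u = 2 (u = 1*2 = 2)
o = -21008 (o = (34 - 236)*(2*(8 - 1*(-3))**2 - 138) = -202*(2*(8 + 3)**2 - 138) = -202*(2*11**2 - 138) = -202*(2*121 - 138) = -202*(242 - 138) = -202*104 = -21008)
o*u = -21008*2 = -42016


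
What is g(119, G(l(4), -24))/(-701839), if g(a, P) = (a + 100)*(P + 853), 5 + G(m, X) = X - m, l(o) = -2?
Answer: -180894/701839 ≈ -0.25774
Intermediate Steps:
G(m, X) = -5 + X - m (G(m, X) = -5 + (X - m) = -5 + X - m)
g(a, P) = (100 + a)*(853 + P)
g(119, G(l(4), -24))/(-701839) = (85300 + 100*(-5 - 24 - 1*(-2)) + 853*119 + (-5 - 24 - 1*(-2))*119)/(-701839) = (85300 + 100*(-5 - 24 + 2) + 101507 + (-5 - 24 + 2)*119)*(-1/701839) = (85300 + 100*(-27) + 101507 - 27*119)*(-1/701839) = (85300 - 2700 + 101507 - 3213)*(-1/701839) = 180894*(-1/701839) = -180894/701839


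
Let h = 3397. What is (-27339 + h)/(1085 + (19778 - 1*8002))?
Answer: -23942/12861 ≈ -1.8616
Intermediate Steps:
(-27339 + h)/(1085 + (19778 - 1*8002)) = (-27339 + 3397)/(1085 + (19778 - 1*8002)) = -23942/(1085 + (19778 - 8002)) = -23942/(1085 + 11776) = -23942/12861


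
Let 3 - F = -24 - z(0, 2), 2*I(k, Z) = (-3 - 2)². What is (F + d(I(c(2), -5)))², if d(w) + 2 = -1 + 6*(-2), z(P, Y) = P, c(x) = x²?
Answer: 144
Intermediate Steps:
I(k, Z) = 25/2 (I(k, Z) = (-3 - 2)²/2 = (½)*(-5)² = (½)*25 = 25/2)
d(w) = -15 (d(w) = -2 + (-1 + 6*(-2)) = -2 + (-1 - 12) = -2 - 13 = -15)
F = 27 (F = 3 - (-24 - 1*0) = 3 - (-24 + 0) = 3 - 1*(-24) = 3 + 24 = 27)
(F + d(I(c(2), -5)))² = (27 - 15)² = 12² = 144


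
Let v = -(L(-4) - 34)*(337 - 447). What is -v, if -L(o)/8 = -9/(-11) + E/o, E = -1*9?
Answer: 6440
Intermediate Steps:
E = -9
L(o) = -72/11 + 72/o (L(o) = -8*(-9/(-11) - 9/o) = -8*(-9*(-1/11) - 9/o) = -8*(9/11 - 9/o) = -72/11 + 72/o)
v = -6440 (v = -((-72/11 + 72/(-4)) - 34)*(337 - 447) = -((-72/11 + 72*(-¼)) - 34)*(-110) = -((-72/11 - 18) - 34)*(-110) = -(-270/11 - 34)*(-110) = -(-644)*(-110)/11 = -1*6440 = -6440)
-v = -1*(-6440) = 6440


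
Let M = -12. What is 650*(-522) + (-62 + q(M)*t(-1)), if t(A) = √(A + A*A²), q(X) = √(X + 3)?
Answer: -339362 - 3*√2 ≈ -3.3937e+5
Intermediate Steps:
q(X) = √(3 + X)
t(A) = √(A + A³)
650*(-522) + (-62 + q(M)*t(-1)) = 650*(-522) + (-62 + √(3 - 12)*√(-1 + (-1)³)) = -339300 + (-62 + √(-9)*√(-1 - 1)) = -339300 + (-62 + (3*I)*√(-2)) = -339300 + (-62 + (3*I)*(I*√2)) = -339300 + (-62 - 3*√2) = -339362 - 3*√2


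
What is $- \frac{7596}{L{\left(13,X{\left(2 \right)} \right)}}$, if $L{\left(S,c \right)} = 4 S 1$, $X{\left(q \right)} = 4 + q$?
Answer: $- \frac{1899}{13} \approx -146.08$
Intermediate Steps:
$L{\left(S,c \right)} = 4 S$
$- \frac{7596}{L{\left(13,X{\left(2 \right)} \right)}} = - \frac{7596}{4 \cdot 13} = - \frac{7596}{52} = \left(-1\right) \frac{1899}{13} = - \frac{1899}{13}$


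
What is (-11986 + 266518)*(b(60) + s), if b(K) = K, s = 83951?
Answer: 21383487852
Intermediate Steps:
(-11986 + 266518)*(b(60) + s) = (-11986 + 266518)*(60 + 83951) = 254532*84011 = 21383487852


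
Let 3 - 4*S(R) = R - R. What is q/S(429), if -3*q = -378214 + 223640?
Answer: 618296/9 ≈ 68700.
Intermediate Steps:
q = 154574/3 (q = -(-378214 + 223640)/3 = -⅓*(-154574) = 154574/3 ≈ 51525.)
S(R) = ¾ (S(R) = ¾ - (R - R)/4 = ¾ - ¼*0 = ¾ + 0 = ¾)
q/S(429) = 154574/(3*(¾)) = (154574/3)*(4/3) = 618296/9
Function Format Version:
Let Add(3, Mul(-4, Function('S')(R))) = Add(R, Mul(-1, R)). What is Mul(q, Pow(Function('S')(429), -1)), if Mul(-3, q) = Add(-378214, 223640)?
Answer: Rational(618296, 9) ≈ 68700.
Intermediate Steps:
q = Rational(154574, 3) (q = Mul(Rational(-1, 3), Add(-378214, 223640)) = Mul(Rational(-1, 3), -154574) = Rational(154574, 3) ≈ 51525.)
Function('S')(R) = Rational(3, 4) (Function('S')(R) = Add(Rational(3, 4), Mul(Rational(-1, 4), Add(R, Mul(-1, R)))) = Add(Rational(3, 4), Mul(Rational(-1, 4), 0)) = Add(Rational(3, 4), 0) = Rational(3, 4))
Mul(q, Pow(Function('S')(429), -1)) = Mul(Rational(154574, 3), Pow(Rational(3, 4), -1)) = Mul(Rational(154574, 3), Rational(4, 3)) = Rational(618296, 9)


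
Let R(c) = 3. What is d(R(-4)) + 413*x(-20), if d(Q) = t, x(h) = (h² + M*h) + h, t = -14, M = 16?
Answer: 24766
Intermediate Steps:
x(h) = h² + 17*h (x(h) = (h² + 16*h) + h = h² + 17*h)
d(Q) = -14
d(R(-4)) + 413*x(-20) = -14 + 413*(-20*(17 - 20)) = -14 + 413*(-20*(-3)) = -14 + 413*60 = -14 + 24780 = 24766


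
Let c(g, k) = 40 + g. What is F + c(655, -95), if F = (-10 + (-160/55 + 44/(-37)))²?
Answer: 148050699/165649 ≈ 893.76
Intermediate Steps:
F = 32924644/165649 (F = (-10 + (-160*1/55 + 44*(-1/37)))² = (-10 + (-32/11 - 44/37))² = (-10 - 1668/407)² = (-5738/407)² = 32924644/165649 ≈ 198.76)
F + c(655, -95) = 32924644/165649 + (40 + 655) = 32924644/165649 + 695 = 148050699/165649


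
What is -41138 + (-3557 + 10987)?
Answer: -33708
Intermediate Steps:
-41138 + (-3557 + 10987) = -41138 + 7430 = -33708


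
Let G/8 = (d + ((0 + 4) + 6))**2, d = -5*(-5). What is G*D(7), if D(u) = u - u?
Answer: 0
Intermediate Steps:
D(u) = 0
d = 25
G = 9800 (G = 8*(25 + ((0 + 4) + 6))**2 = 8*(25 + (4 + 6))**2 = 8*(25 + 10)**2 = 8*35**2 = 8*1225 = 9800)
G*D(7) = 9800*0 = 0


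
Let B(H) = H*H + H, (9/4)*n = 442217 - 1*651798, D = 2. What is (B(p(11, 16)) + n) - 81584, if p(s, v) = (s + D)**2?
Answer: -1314010/9 ≈ -1.4600e+5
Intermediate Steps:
p(s, v) = (2 + s)**2 (p(s, v) = (s + 2)**2 = (2 + s)**2)
n = -838324/9 (n = 4*(442217 - 1*651798)/9 = 4*(442217 - 651798)/9 = (4/9)*(-209581) = -838324/9 ≈ -93147.)
B(H) = H + H**2 (B(H) = H**2 + H = H + H**2)
(B(p(11, 16)) + n) - 81584 = ((2 + 11)**2*(1 + (2 + 11)**2) - 838324/9) - 81584 = (13**2*(1 + 13**2) - 838324/9) - 81584 = (169*(1 + 169) - 838324/9) - 81584 = (169*170 - 838324/9) - 81584 = (28730 - 838324/9) - 81584 = -579754/9 - 81584 = -1314010/9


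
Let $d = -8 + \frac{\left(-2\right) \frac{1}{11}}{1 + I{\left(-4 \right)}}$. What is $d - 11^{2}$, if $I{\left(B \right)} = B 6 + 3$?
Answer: $- \frac{14189}{110} \approx -128.99$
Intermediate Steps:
$I{\left(B \right)} = 3 + 6 B$ ($I{\left(B \right)} = 6 B + 3 = 3 + 6 B$)
$d = - \frac{879}{110}$ ($d = -8 + \frac{\left(-2\right) \frac{1}{11}}{1 + \left(3 + 6 \left(-4\right)\right)} = -8 + \frac{\left(-2\right) \frac{1}{11}}{1 + \left(3 - 24\right)} = -8 + \frac{1}{1 - 21} \left(- \frac{2}{11}\right) = -8 + \frac{1}{-20} \left(- \frac{2}{11}\right) = -8 - - \frac{1}{110} = -8 + \frac{1}{110} = - \frac{879}{110} \approx -7.9909$)
$d - 11^{2} = - \frac{879}{110} - 11^{2} = - \frac{879}{110} - 121 = - \frac{14189}{110}$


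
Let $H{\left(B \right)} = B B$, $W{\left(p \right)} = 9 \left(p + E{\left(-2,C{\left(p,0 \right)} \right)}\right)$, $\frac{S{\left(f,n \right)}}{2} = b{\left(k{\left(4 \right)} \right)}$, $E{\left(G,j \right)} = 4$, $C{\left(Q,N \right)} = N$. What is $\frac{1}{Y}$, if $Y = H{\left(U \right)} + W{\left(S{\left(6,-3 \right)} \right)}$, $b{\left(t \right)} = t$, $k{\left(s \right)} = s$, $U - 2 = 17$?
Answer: $\frac{1}{469} \approx 0.0021322$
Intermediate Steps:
$U = 19$ ($U = 2 + 17 = 19$)
$S{\left(f,n \right)} = 8$ ($S{\left(f,n \right)} = 2 \cdot 4 = 8$)
$W{\left(p \right)} = 36 + 9 p$ ($W{\left(p \right)} = 9 \left(p + 4\right) = 9 \left(4 + p\right) = 36 + 9 p$)
$H{\left(B \right)} = B^{2}$
$Y = 469$ ($Y = 19^{2} + \left(36 + 9 \cdot 8\right) = 361 + \left(36 + 72\right) = 361 + 108 = 469$)
$\frac{1}{Y} = \frac{1}{469}$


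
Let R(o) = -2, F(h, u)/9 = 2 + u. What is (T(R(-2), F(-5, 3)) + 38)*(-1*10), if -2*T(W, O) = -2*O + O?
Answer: -605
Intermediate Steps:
F(h, u) = 18 + 9*u (F(h, u) = 9*(2 + u) = 18 + 9*u)
T(W, O) = O/2 (T(W, O) = -(-2*O + O)/2 = -(-1)*O/2 = O/2)
(T(R(-2), F(-5, 3)) + 38)*(-1*10) = ((18 + 9*3)/2 + 38)*(-1*10) = ((18 + 27)/2 + 38)*(-10) = ((1/2)*45 + 38)*(-10) = (45/2 + 38)*(-10) = (121/2)*(-10) = -605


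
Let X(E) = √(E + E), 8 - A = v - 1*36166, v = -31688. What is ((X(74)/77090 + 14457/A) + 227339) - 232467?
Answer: -347981879/67862 + √37/38545 ≈ -5127.8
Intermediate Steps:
A = 67862 (A = 8 - (-31688 - 1*36166) = 8 - (-31688 - 36166) = 8 - 1*(-67854) = 8 + 67854 = 67862)
X(E) = √2*√E (X(E) = √(2*E) = √2*√E)
((X(74)/77090 + 14457/A) + 227339) - 232467 = (((√2*√74)/77090 + 14457/67862) + 227339) - 232467 = (((2*√37)*(1/77090) + 14457*(1/67862)) + 227339) - 232467 = ((√37/38545 + 14457/67862) + 227339) - 232467 = ((14457/67862 + √37/38545) + 227339) - 232467 = (15427693675/67862 + √37/38545) - 232467 = -347981879/67862 + √37/38545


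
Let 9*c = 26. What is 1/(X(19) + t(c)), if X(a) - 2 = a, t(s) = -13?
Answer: ⅛ ≈ 0.12500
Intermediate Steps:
c = 26/9 (c = (⅑)*26 = 26/9 ≈ 2.8889)
X(a) = 2 + a
1/(X(19) + t(c)) = 1/((2 + 19) - 13) = 1/(21 - 13) = 1/8 = ⅛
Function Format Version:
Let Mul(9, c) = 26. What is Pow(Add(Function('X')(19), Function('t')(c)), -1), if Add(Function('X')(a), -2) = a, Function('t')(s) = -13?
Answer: Rational(1, 8) ≈ 0.12500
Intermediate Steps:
c = Rational(26, 9) (c = Mul(Rational(1, 9), 26) = Rational(26, 9) ≈ 2.8889)
Function('X')(a) = Add(2, a)
Pow(Add(Function('X')(19), Function('t')(c)), -1) = Pow(Add(Add(2, 19), -13), -1) = Pow(Add(21, -13), -1) = Pow(8, -1) = Rational(1, 8)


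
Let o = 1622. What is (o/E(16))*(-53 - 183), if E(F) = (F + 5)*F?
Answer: -47849/42 ≈ -1139.3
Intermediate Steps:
E(F) = F*(5 + F) (E(F) = (5 + F)*F = F*(5 + F))
(o/E(16))*(-53 - 183) = (1622/((16*(5 + 16))))*(-53 - 183) = (1622/((16*21)))*(-236) = (1622/336)*(-236) = (1622*(1/336))*(-236) = (811/168)*(-236) = -47849/42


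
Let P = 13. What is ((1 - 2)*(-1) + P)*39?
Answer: 546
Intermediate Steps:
((1 - 2)*(-1) + P)*39 = ((1 - 2)*(-1) + 13)*39 = (-1*(-1) + 13)*39 = (1 + 13)*39 = 14*39 = 546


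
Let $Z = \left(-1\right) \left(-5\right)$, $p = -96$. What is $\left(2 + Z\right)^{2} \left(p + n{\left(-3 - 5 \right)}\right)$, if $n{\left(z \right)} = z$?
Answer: $-5096$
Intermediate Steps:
$Z = 5$
$\left(2 + Z\right)^{2} \left(p + n{\left(-3 - 5 \right)}\right) = \left(2 + 5\right)^{2} \left(-96 - 8\right) = 7^{2} \left(-96 - 8\right) = 49 \left(-96 - 8\right) = 49 \left(-104\right) = -5096$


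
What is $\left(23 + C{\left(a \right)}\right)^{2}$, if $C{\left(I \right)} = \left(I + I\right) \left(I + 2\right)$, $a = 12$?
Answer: $128881$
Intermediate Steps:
$C{\left(I \right)} = 2 I \left(2 + I\right)$
$\left(23 + C{\left(a \right)}\right)^{2} = \left(23 + 2 \cdot 12 \left(2 + 12\right)\right)^{2} = \left(23 + 2 \cdot 12 \cdot 14\right)^{2} = \left(23 + 336\right)^{2} = 359^{2} = 128881$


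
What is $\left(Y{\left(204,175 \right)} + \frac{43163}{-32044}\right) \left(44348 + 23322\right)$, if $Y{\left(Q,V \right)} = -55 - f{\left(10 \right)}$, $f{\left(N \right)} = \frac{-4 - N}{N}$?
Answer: $- \frac{59574008569}{16022} \approx -3.7183 \cdot 10^{6}$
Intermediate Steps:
$f{\left(N \right)} = \frac{-4 - N}{N}$
$Y{\left(Q,V \right)} = - \frac{268}{5}$ ($Y{\left(Q,V \right)} = -55 - \frac{-4 - 10}{10} = -55 - \frac{1}{10} \left(-14\right) = -55 - - \frac{7}{5} = -55 + \frac{7}{5} = - \frac{268}{5}$)
$\left(Y{\left(204,175 \right)} + \frac{43163}{-32044}\right) \left(44348 + 23322\right) = \left(- \frac{268}{5} + \frac{43163}{-32044}\right) \left(44348 + 23322\right) = \left(- \frac{268}{5} + 43163 \left(- \frac{1}{32044}\right)\right) 67670 = \left(- \frac{268}{5} - \frac{43163}{32044}\right) 67670 = \left(- \frac{8803607}{160220}\right) 67670 = - \frac{59574008569}{16022}$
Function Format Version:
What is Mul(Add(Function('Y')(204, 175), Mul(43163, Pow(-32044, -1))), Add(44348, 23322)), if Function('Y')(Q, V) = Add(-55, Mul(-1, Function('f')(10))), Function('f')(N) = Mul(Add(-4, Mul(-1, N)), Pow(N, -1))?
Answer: Rational(-59574008569, 16022) ≈ -3.7183e+6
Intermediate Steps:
Function('f')(N) = Mul(Pow(N, -1), Add(-4, Mul(-1, N)))
Function('Y')(Q, V) = Rational(-268, 5) (Function('Y')(Q, V) = Add(-55, Mul(-1, Mul(Pow(10, -1), Add(-4, Mul(-1, 10))))) = Add(-55, Mul(-1, Mul(Rational(1, 10), Add(-4, -10)))) = Add(-55, Mul(-1, Mul(Rational(1, 10), -14))) = Add(-55, Mul(-1, Rational(-7, 5))) = Add(-55, Rational(7, 5)) = Rational(-268, 5))
Mul(Add(Function('Y')(204, 175), Mul(43163, Pow(-32044, -1))), Add(44348, 23322)) = Mul(Add(Rational(-268, 5), Mul(43163, Pow(-32044, -1))), Add(44348, 23322)) = Mul(Add(Rational(-268, 5), Mul(43163, Rational(-1, 32044))), 67670) = Mul(Add(Rational(-268, 5), Rational(-43163, 32044)), 67670) = Mul(Rational(-8803607, 160220), 67670) = Rational(-59574008569, 16022)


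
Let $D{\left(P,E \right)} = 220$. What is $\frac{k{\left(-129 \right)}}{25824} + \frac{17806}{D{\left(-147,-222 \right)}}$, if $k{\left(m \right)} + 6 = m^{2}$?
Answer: $\frac{38623487}{473440} \approx 81.581$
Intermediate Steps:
$k{\left(m \right)} = -6 + m^{2}$
$\frac{k{\left(-129 \right)}}{25824} + \frac{17806}{D{\left(-147,-222 \right)}} = \frac{-6 + \left(-129\right)^{2}}{25824} + \frac{17806}{220} = \left(-6 + 16641\right) \frac{1}{25824} + 17806 \cdot \frac{1}{220} = 16635 \cdot \frac{1}{25824} + \frac{8903}{110} = \frac{5545}{8608} + \frac{8903}{110} = \frac{38623487}{473440}$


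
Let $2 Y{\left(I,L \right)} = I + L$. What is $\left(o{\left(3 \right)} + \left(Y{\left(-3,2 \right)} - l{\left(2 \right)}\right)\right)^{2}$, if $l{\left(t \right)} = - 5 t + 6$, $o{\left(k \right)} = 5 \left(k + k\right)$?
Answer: $\frac{4489}{4} \approx 1122.3$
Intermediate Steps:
$o{\left(k \right)} = 10 k$ ($o{\left(k \right)} = 5 \cdot 2 k = 10 k$)
$Y{\left(I,L \right)} = \frac{I}{2} + \frac{L}{2}$ ($Y{\left(I,L \right)} = \frac{I + L}{2} = \frac{I}{2} + \frac{L}{2}$)
$l{\left(t \right)} = 6 - 5 t$
$\left(o{\left(3 \right)} + \left(Y{\left(-3,2 \right)} - l{\left(2 \right)}\right)\right)^{2} = \left(10 \cdot 3 + \left(\left(\frac{1}{2} \left(-3\right) + \frac{1}{2} \cdot 2\right) - \left(6 - 10\right)\right)\right)^{2} = \left(30 + \left(\left(- \frac{3}{2} + 1\right) - \left(6 - 10\right)\right)\right)^{2} = \left(30 - - \frac{7}{2}\right)^{2} = \left(30 + \left(- \frac{1}{2} + 4\right)\right)^{2} = \left(30 + \frac{7}{2}\right)^{2} = \left(\frac{67}{2}\right)^{2} = \frac{4489}{4}$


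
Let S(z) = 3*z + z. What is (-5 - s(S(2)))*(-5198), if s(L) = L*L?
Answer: 358662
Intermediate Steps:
S(z) = 4*z
s(L) = L²
(-5 - s(S(2)))*(-5198) = (-5 - (4*2)²)*(-5198) = (-5 - 1*8²)*(-5198) = (-5 - 1*64)*(-5198) = (-5 - 64)*(-5198) = -69*(-5198) = 358662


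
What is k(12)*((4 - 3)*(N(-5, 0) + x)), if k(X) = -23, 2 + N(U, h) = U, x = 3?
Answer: 92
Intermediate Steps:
N(U, h) = -2 + U
k(12)*((4 - 3)*(N(-5, 0) + x)) = -23*(4 - 3)*((-2 - 5) + 3) = -23*(-7 + 3) = -23*(-4) = 92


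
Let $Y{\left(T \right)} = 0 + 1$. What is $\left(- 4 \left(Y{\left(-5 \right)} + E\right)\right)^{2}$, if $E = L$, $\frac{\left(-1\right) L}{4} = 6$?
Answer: $8464$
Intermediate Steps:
$L = -24$ ($L = \left(-4\right) 6 = -24$)
$Y{\left(T \right)} = 1$
$E = -24$
$\left(- 4 \left(Y{\left(-5 \right)} + E\right)\right)^{2} = \left(- 4 \left(1 - 24\right)\right)^{2} = \left(\left(-4\right) \left(-23\right)\right)^{2} = 92^{2} = 8464$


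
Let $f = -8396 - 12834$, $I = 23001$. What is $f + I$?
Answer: $1771$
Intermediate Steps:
$f = -21230$ ($f = -8396 - 12834 = -21230$)
$f + I = -21230 + 23001 = 1771$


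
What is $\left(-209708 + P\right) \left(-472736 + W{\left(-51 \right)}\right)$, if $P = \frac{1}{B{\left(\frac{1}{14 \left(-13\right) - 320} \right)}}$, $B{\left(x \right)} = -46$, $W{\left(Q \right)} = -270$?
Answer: $\frac{2281442508207}{23} \approx 9.9193 \cdot 10^{10}$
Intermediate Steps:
$P = - \frac{1}{46}$ ($P = \frac{1}{-46} = - \frac{1}{46} \approx -0.021739$)
$\left(-209708 + P\right) \left(-472736 + W{\left(-51 \right)}\right) = \left(-209708 - \frac{1}{46}\right) \left(-472736 - 270\right) = \left(- \frac{9646569}{46}\right) \left(-473006\right) = \frac{2281442508207}{23}$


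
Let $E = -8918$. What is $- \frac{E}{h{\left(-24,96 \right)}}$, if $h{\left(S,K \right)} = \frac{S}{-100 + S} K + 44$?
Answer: $\frac{138229}{970} \approx 142.5$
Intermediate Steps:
$h{\left(S,K \right)} = 44 + \frac{K S}{-100 + S}$ ($h{\left(S,K \right)} = \frac{S}{-100 + S} K + 44 = \frac{K S}{-100 + S} + 44 = 44 + \frac{K S}{-100 + S}$)
$- \frac{E}{h{\left(-24,96 \right)}} = - \frac{-8918}{\frac{1}{-100 - 24} \left(-4400 + 44 \left(-24\right) + 96 \left(-24\right)\right)} = - \frac{-8918}{\frac{1}{-124} \left(-4400 - 1056 - 2304\right)} = - \frac{-8918}{\left(- \frac{1}{124}\right) \left(-7760\right)} = - \frac{-8918}{\frac{1940}{31}} = - \frac{\left(-8918\right) 31}{1940} = \left(-1\right) \left(- \frac{138229}{970}\right) = \frac{138229}{970}$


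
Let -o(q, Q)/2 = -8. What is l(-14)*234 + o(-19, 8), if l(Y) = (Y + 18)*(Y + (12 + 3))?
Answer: 952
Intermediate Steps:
o(q, Q) = 16 (o(q, Q) = -2*(-8) = 16)
l(Y) = (15 + Y)*(18 + Y) (l(Y) = (18 + Y)*(Y + 15) = (18 + Y)*(15 + Y) = (15 + Y)*(18 + Y))
l(-14)*234 + o(-19, 8) = (270 + (-14)**2 + 33*(-14))*234 + 16 = (270 + 196 - 462)*234 + 16 = 4*234 + 16 = 936 + 16 = 952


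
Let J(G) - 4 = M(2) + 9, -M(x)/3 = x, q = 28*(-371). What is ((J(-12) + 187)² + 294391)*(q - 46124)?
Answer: -18763509824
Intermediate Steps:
q = -10388
M(x) = -3*x
J(G) = 7 (J(G) = 4 + (-3*2 + 9) = 4 + (-6 + 9) = 4 + 3 = 7)
((J(-12) + 187)² + 294391)*(q - 46124) = ((7 + 187)² + 294391)*(-10388 - 46124) = (194² + 294391)*(-56512) = (37636 + 294391)*(-56512) = 332027*(-56512) = -18763509824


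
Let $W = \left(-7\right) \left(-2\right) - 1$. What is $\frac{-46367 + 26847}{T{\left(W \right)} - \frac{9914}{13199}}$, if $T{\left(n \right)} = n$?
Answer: $- \frac{257644480}{161673} \approx -1593.6$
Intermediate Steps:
$W = 13$ ($W = 14 - 1 = 13$)
$\frac{-46367 + 26847}{T{\left(W \right)} - \frac{9914}{13199}} = \frac{-46367 + 26847}{13 - \frac{9914}{13199}} = - \frac{19520}{13 - \frac{9914}{13199}} = - \frac{19520}{\frac{161673}{13199}} = \left(-19520\right) \frac{13199}{161673} = - \frac{257644480}{161673}$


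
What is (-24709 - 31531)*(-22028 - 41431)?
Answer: 3568934160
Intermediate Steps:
(-24709 - 31531)*(-22028 - 41431) = -56240*(-63459) = 3568934160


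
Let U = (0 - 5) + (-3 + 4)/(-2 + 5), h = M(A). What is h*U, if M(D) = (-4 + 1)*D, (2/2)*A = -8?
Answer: -112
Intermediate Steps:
A = -8
M(D) = -3*D
h = 24 (h = -3*(-8) = 24)
U = -14/3 (U = -5 + 1/3 = -14/3 ≈ -4.6667)
h*U = 24*(-14/3) = -112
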